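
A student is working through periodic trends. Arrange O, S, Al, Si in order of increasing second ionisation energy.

Si, Al, S, O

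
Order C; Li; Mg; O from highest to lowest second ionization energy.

The second ionization energy removes an electron from the +1 ion. For each element: C⁺ still has 3 valence electrons; Li⁺ is the bare [He] core; Mg⁺ still has 1 valence electron; O⁺ still has 5 valence electrons.
Pulling an electron out of a noble-gas core costs far more than removing a remaining valence electron, so Li sits at the high end of IE_2.
Valence configurations: C⁺ [He]2s²2p¹, Mg⁺ [Ne]3s¹, O⁺ [He]2s²2p³.
Approximate IE_2 values (kJ/mol): C 2353, Li 7298, Mg 1451, O 3388.
So the second ionization energies run Mg < C < O < Li.

Li > O > C > Mg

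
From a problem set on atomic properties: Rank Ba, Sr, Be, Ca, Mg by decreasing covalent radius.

Be is in period 2, group 2; Mg is in period 3, group 2; Ca is in period 4, group 2; Sr is in period 5, group 2; Ba is in period 6, group 2.
Atomic radius shrinks across a period as nuclear charge pulls the same shell inward, and grows down a group as new shells are added.
All are in group 2, so atomic radius increases down the group.
So from largest to smallest: Ba > Sr > Ca > Mg > Be.

Ba, Sr, Ca, Mg, Be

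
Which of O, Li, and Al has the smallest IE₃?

Al

The third ionization energy removes an electron from the +2 ion. For each element: O²⁺ still has 4 valence electrons; Li²⁺ is already 1 electron into the core; Al²⁺ still has 1 valence electron.
Breaking into a closed-shell core is much more expensive than removing a leftover valence electron — Li has the largest IE_3 here.
Valence configurations: O²⁺ [He]2s²2p², Al²⁺ [Ne]3s¹.
Approximate IE_3 values (kJ/mol): O 5300, Li 11815, Al 2745.
So the third ionization energies run Al < O < Li.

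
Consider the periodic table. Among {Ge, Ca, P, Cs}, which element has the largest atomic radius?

Cs

P is in period 3, group 15; Ca is in period 4, group 2; Ge is in period 4, group 14; Cs is in period 6, group 1.
Across a period the added protons contract the valence shell; down a group each new principal shell makes the atom larger.
Here both period and group differ, so the two effects have to be weighed against each other.
Ge > P: relative to P, both the across-period and down-group shifts push Ge's atomic radius up.
Ca > Ge: Ca lies to the left of Ge in period 4, so the across-period effect alone puts Ca larger.
Cs > Ca: relative to Ca, both the across-period and down-group shifts push Cs's atomic radius up.
Approximate values (pm): P 111, Ca 171, Ge 121, Cs 232.
The largest atomic radius among these belongs to Cs.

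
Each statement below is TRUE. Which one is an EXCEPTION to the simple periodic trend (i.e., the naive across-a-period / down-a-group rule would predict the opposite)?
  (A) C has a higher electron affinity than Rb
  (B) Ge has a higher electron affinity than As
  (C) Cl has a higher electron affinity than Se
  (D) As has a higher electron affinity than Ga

(B)

The general trend: electron affinity increases across a period and decreases down a group.
(A) C (period 2, group 14) vs Rb (period 5, group 1): the stated order agrees with the simple trend.
(B) Ge (period 4, group 14) vs As (period 4, group 15): the stated order contradicts the simple trend.
(C) Cl (period 3, group 17) vs Se (period 4, group 16): the stated order agrees with the simple trend.
(D) As (period 4, group 15) vs Ga (period 4, group 13): the stated order agrees with the simple trend.
The exception is (B): adding an electron to As's half-filled 4p³ is unfavourable, so Ge (4p²) has the more exothermic EA.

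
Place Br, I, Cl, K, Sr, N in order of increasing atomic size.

Moving right in a period, electrons are added to the same shell under a stronger nuclear pull, so atoms get smaller; moving down, a new shell is opened and atoms get larger.
Here both period and group differ, so the two effects have to be weighed against each other.
Cl > N: the two effects oppose for this pair; the down-group effect wins (99 vs 71 pm).
Br > Cl: Br sits below Cl in group 17, so the down-group effect alone puts Br larger.
I > Br: they share group 17; the group trend gives I the larger value.
Sr > I: both are in period 5; the period trend gives Sr the larger value.
K > Sr: the two effects oppose for this pair; the across-period effect wins (196 vs 185 pm).
Approximate values (pm): N 71, Cl 99, K 196, Br 114, Sr 185, I 133.
So from smallest to largest: N < Cl < Br < I < Sr < K.

N < Cl < Br < I < Sr < K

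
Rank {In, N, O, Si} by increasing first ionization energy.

In < Si < O < N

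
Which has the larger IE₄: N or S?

N

The fourth ionization energy removes an electron from the +3 ion. For each element: N³⁺ still has 2 valence electrons; S³⁺ still has 3 valence electrons.
All are still removing valence electrons, so compare the +3 ions as you would atoms: IE_4 generally rises across a period (higher Z_eff) and falls down a group (larger shell), subject to the usual subshell exceptions.
Valence configurations: N³⁺ [He]2s², S³⁺ [Ne]3s²3p¹.
The numbers (kJ/mol): N 7475, S 4556.
So the fourth ionization energies run S < N.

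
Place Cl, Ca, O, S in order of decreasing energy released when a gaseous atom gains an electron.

Cl > S > O > Ca

O is in period 2, group 16; S is in period 3, group 16; Cl is in period 3, group 17; Ca is in period 4, group 2.
Electron affinity generally becomes more exothermic across a period toward the halogens and less exothermic down a group.
Neither a single period nor a single group — weigh both effects.
O > Ca: both effects reinforce here, so O is clearly the higher of the two.
S > O: this pair runs against the simple trend — see the exception note.
Cl > S: both are in period 3; the period trend gives Cl the larger value.
Note the exception: S has a higher electron affinity than O, contrary to the simple trend — the compact 2p subshell of O repels the added electron more than S's larger 3p does.
For reference (kJ/mol): O 141, S 200, Cl 349, Ca 2.
So from highest to lowest: Cl > S > O > Ca.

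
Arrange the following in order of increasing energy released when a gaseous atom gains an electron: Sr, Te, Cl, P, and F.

F is in period 2, group 17; P is in period 3, group 15; Cl is in period 3, group 17; Sr is in period 5, group 2; Te is in period 5, group 16.
Adding an electron releases more energy for atoms nearer the top right (short of the noble gases).
Neither a single period nor a single group — weigh both effects.
P > Sr: relative to Sr, both the across-period and down-group shifts push P's electron affinity up.
Te > P: the two effects oppose for this pair; the across-period effect wins (190 vs 72 kJ/mol).
F > Te: both effects reinforce here, so F is clearly the higher of the two.
Cl > F: this pair runs against the simple trend — see the exception note.
Note the exception: Cl has a higher electron affinity than F, contrary to the simple trend — F's small 2p subshell makes the incoming electron feel strong e⁻–e⁻ repulsion, so Cl actually releases more energy on gaining an electron.
Tabulated electron affinity (kJ/mol): F 328, P 72, Cl 349, Sr 5, Te 190.
So from lowest to highest: Sr < P < Te < F < Cl.

Sr < P < Te < F < Cl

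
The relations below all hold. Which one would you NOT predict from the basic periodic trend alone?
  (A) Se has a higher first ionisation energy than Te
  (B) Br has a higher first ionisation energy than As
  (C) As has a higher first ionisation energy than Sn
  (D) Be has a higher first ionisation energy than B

The general trend: first ionisation energy increases across a period and decreases down a group.
(A) Se (period 4, group 16) vs Te (period 5, group 16): the stated order agrees with the simple trend.
(B) Br (period 4, group 17) vs As (period 4, group 15): the stated order agrees with the simple trend.
(C) As (period 4, group 15) vs Sn (period 5, group 14): the stated order agrees with the simple trend.
(D) Be (period 2, group 2) vs B (period 2, group 13): the stated order contradicts the simple trend.
The exception is (D): removing B's lone 2p electron is easier than breaking Be's filled 2s².

(D)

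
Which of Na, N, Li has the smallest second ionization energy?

N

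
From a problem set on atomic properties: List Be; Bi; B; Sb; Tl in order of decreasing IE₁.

Removing the outermost electron gets harder across a period and easier down a group.
These span different periods and groups, so the two trends combine.
Bi > Tl: Bi lies to the right of Tl in period 6, so the across-period effect alone puts Bi higher.
B > Bi: period and group pull opposite ways; the down-group shift dominates (801 vs 703 kJ/mol).
Sb > B: period and group pull opposite ways; the across-period shift dominates (831 vs 801 kJ/mol).
Be > Sb: period and group pull opposite ways; the down-group shift dominates (900 vs 831 kJ/mol).
Note the exception: Be has a higher first ionization energy than B, contrary to the simple trend — removing B's lone 2p electron is easier than breaking Be's filled 2s².
Approximate values (kJ/mol): Be 900, B 801, Sb 831, Tl 589, Bi 703.
So from highest to lowest: Be > Sb > B > Bi > Tl.

Be > Sb > B > Bi > Tl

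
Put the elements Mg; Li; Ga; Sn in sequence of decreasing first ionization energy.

Li is in period 2, group 1; Mg is in period 3, group 2; Ga is in period 4, group 13; Sn is in period 5, group 14.
First ionization energy rises across a period (greater Z_eff holds electrons more tightly) and falls down a group (valence electrons are farther from the nucleus).
These sit on a diagonal, where the across-period and down-group effects partly cancel.
Ga > Li: period and group pull opposite ways; the across-period shift dominates (579 vs 520 kJ/mol).
Sn > Ga: period and group pull opposite ways; the across-period shift dominates (709 vs 579 kJ/mol).
Mg > Sn: the two effects oppose for this pair; the down-group effect wins (738 vs 709 kJ/mol).
For reference (kJ/mol): Li 520, Mg 738, Ga 579, Sn 709.
So from highest to lowest: Mg > Sn > Ga > Li.

Mg > Sn > Ga > Li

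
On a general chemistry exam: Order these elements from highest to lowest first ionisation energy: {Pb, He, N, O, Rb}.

He, N, O, Pb, Rb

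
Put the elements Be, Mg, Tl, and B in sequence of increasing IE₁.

Tl < Mg < B < Be

Be is in period 2, group 2; B is in period 2, group 13; Mg is in period 3, group 2; Tl is in period 6, group 13.
IE₁ increases left→right with effective nuclear charge and decreases top→bottom as the valence shell moves farther out.
Here both period and group differ, so the two effects have to be weighed against each other.
Mg > Tl: period and group pull opposite ways; the down-group shift dominates (738 vs 589 kJ/mol).
B > Mg: relative to Mg, both the across-period and down-group shifts push B's first ionization energy up.
Be > B: this pair runs against the simple trend — see the exception note.
Note the exception: Be has a higher first ionization energy than B, contrary to the simple trend — removing B's lone 2p electron is easier than breaking Be's filled 2s².
Approximate values (kJ/mol): Be 900, B 801, Mg 738, Tl 589.
So from lowest to highest: Tl < Mg < B < Be.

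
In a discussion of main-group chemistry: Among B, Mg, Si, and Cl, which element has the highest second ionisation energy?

Consider each +1 ion: B⁺ still has 2 valence electrons; Mg⁺ still has 1 valence electron; Si⁺ still has 3 valence electrons; Cl⁺ still has 6 valence electrons.
All are still removing valence electrons, so compare the +1 ions as you would atoms: IE_2 generally rises across a period (higher Z_eff) and falls down a group (larger shell), subject to the usual subshell exceptions.
Valence configurations: B⁺ [He]2s², Mg⁺ [Ne]3s¹, Si⁺ [Ne]3s²3p¹, Cl⁺ [Ne]3s²3p⁴.
The numbers (kJ/mol): B 2427, Mg 1451, Si 1577, Cl 2298.
Hence IE_2: Mg < Si < Cl < B.

B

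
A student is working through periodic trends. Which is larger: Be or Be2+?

Be

Forming Be2+ removes 2 electrons from Be. Fewer electrons for the same nuclear charge means less shielding and a higher Z_eff on the remaining electrons, and for main-group metals the entire outer shell is lost.
A cation is smaller than its parent atom: Be2+ < Be.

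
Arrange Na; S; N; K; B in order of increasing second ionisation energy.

S < B < N < K < Na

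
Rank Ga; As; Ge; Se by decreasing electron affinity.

Se > Ge > As > Ga

Ga is in period 4, group 13; Ge is in period 4, group 14; As is in period 4, group 15; Se is in period 4, group 16.
Adding an electron releases more energy for atoms nearer the top right (short of the noble gases).
All lie in period 4; the across-period trend (electron affinity increases left to right) applies, with the exception below.
Note the exception: Ge has a higher electron affinity than As, contrary to the simple trend — adding an electron to As's half-filled 4p³ is unfavourable, so Ge (4p²) has the more exothermic EA.
Tabulated electron affinity (kJ/mol): Ga 29, Ge 119, As 78, Se 195.
So from highest to lowest: Se > Ge > As > Ga.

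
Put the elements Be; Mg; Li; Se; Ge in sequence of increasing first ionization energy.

Li is in period 2, group 1; Be is in period 2, group 2; Mg is in period 3, group 2; Ge is in period 4, group 14; Se is in period 4, group 16.
Removing the outermost electron gets harder across a period and easier down a group.
Here both period and group differ, so the two effects have to be weighed against each other.
Mg > Li: the two effects oppose for this pair; the across-period effect wins (738 vs 520 kJ/mol).
Ge > Mg: the two effects oppose for this pair; the across-period effect wins (762 vs 738 kJ/mol).
Be > Ge: period and group pull opposite ways; the down-group shift dominates (900 vs 762 kJ/mol).
Se > Be: the two effects oppose for this pair; the across-period effect wins (941 vs 900 kJ/mol).
Tabulated first ionization energy (kJ/mol): Li 520, Be 900, Mg 738, Ge 762, Se 941.
So from lowest to highest: Li < Mg < Ge < Be < Se.

Li, Mg, Ge, Be, Se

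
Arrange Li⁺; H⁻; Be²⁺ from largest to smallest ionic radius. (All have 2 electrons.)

All of these have 2 electrons, so size is governed by nuclear charge alone: the more protons, the stronger the pull on the same electron cloud, and the smaller the ion.
Nuclear charges: Be²⁺ (Z=4), Li⁺ (Z=3), H⁻ (Z=1).
Largest to smallest: H⁻ > Li⁺ > Be²⁺.

H⁻, Li⁺, Be²⁺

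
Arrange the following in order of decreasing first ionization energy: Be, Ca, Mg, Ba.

Be is in period 2, group 2; Mg is in period 3, group 2; Ca is in period 4, group 2; Ba is in period 6, group 2.
First ionization energy rises across a period (greater Z_eff holds electrons more tightly) and falls down a group (valence electrons are farther from the nucleus).
All are in group 2, so first ionization energy increases up the group.
So from highest to lowest: Be > Mg > Ca > Ba.

Be > Mg > Ca > Ba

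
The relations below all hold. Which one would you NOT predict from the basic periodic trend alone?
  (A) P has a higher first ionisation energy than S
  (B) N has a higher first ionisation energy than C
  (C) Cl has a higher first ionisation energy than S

The general trend: first ionisation energy increases across a period and decreases down a group.
(A) P (period 3, group 15) vs S (period 3, group 16): the stated order contradicts the simple trend.
(B) N (period 2, group 15) vs C (period 2, group 14): the stated order agrees with the simple trend.
(C) Cl (period 3, group 17) vs S (period 3, group 16): the stated order agrees with the simple trend.
The exception is (A): S (3p⁴) ionizes more easily than half-filled P (3p³) because the paired 3p electron in S is pushed out by e⁻–e⁻ repulsion.

(A)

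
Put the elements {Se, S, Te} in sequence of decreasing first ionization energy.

S is in period 3, group 16; Se is in period 4, group 16; Te is in period 5, group 16.
IE₁ increases left→right with effective nuclear charge and decreases top→bottom as the valence shell moves farther out.
All are in group 16, so first ionization energy increases up the group.
So from highest to lowest: S > Se > Te.

S > Se > Te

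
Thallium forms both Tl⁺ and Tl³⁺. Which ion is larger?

Tl⁺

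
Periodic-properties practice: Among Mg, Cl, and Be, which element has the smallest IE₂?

Consider each +1 ion: Mg⁺ still has 1 valence electron; Cl⁺ still has 6 valence electrons; Be⁺ still has 1 valence electron.
All are still removing valence electrons, so compare the +1 ions as you would atoms: IE_2 generally rises across a period (higher Z_eff) and falls down a group (larger shell), subject to the usual subshell exceptions.
Valence configurations: Mg⁺ [Ne]3s¹, Cl⁺ [Ne]3s²3p⁴, Be⁺ [He]2s¹.
Tabulated IE_2 (kJ/mol): Mg 1451, Cl 2298, Be 1757.
Overall IE_2 order: Mg < Be < Cl.

Mg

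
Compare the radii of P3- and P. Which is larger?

Forming P3- adds 3 electrons to P. More electron–electron repulsion in the same shell, with unchanged nuclear charge, lets the cloud expand.
An anion is larger than its parent atom: P3- > P.

P3-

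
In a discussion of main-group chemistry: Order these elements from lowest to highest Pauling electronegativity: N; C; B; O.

B < C < N < O

B is in period 2, group 13; C is in period 2, group 14; N is in period 2, group 15; O is in period 2, group 16.
Smaller atoms with higher effective nuclear charge are more electronegative.
All lie in period 2, so electronegativity increases left to right.
So from lowest to highest: B < C < N < O.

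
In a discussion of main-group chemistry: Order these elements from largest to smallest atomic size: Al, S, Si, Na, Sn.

Atomic radius shrinks across a period as nuclear charge pulls the same shell inward, and grows down a group as new shells are added.
Here both period and group differ, so the two effects have to be weighed against each other.
Si > S: Si lies to the left of S in period 3, so the across-period effect alone puts Si larger.
Al > Si: both are in period 3; the period trend gives Al the larger value.
Sn > Al: period and group pull opposite ways; the down-group shift dominates (140 vs 126 pm).
Na > Sn: period and group pull opposite ways; the across-period shift dominates (155 vs 140 pm).
Tabulated atomic radius (pm): Na 155, Al 126, Si 116, S 103, Sn 140.
So from largest to smallest: Na > Sn > Al > Si > S.

Na, Sn, Al, Si, S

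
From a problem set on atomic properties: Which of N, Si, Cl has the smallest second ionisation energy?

Si

Consider each +1 ion: N⁺ still has 4 valence electrons; Si⁺ still has 3 valence electrons; Cl⁺ still has 6 valence electrons.
All are still removing valence electrons, so compare the +1 ions as you would atoms: IE_2 generally rises across a period (higher Z_eff) and falls down a group (larger shell), subject to the usual subshell exceptions.
Valence configurations: N⁺ [He]2s²2p², Si⁺ [Ne]3s²3p¹, Cl⁺ [Ne]3s²3p⁴.
Tabulated IE_2 (kJ/mol): N 2856, Si 1577, Cl 2298.
Hence IE_2: Si < Cl < N.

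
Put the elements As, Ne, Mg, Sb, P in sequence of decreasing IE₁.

Ne > P > As > Sb > Mg

Ne is in period 2, group 18; Mg is in period 3, group 2; P is in period 3, group 15; As is in period 4, group 15; Sb is in period 5, group 15.
First ionization energy rises across a period (greater Z_eff holds electrons more tightly) and falls down a group (valence electrons are farther from the nucleus).
These span different periods and groups, so the two trends combine.
Sb > Mg: the two effects oppose for this pair; the across-period effect wins (831 vs 738 kJ/mol).
As > Sb: As sits above Sb in group 15, so the down-group effect alone puts As higher.
P > As: P sits above As in group 15, so the down-group effect alone puts P higher.
Ne > P: relative to P, both the across-period and down-group shifts push Ne's first ionization energy up.
For reference (kJ/mol): Ne 2081, Mg 738, P 1012, As 947, Sb 831.
So from highest to lowest: Ne > P > As > Sb > Mg.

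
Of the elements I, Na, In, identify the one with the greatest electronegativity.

Na is in period 3, group 1; In is in period 5, group 13; I is in period 5, group 17.
Atoms toward the upper right of the periodic table pull bonding electrons most strongly.
Neither a single period nor a single group — weigh both effects.
In > Na: period and group pull opposite ways; the across-period shift dominates (1.78 vs 0.93).
I > In: I lies to the right of In in period 5, so the across-period effect alone puts I higher.
Approximate values (Pauling): Na 0.93, In 1.78, I 2.66.
The greatest electronegativity among these belongs to I.

I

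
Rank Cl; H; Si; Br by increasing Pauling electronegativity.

EN rises left→right (higher Z_eff, smaller atoms) and falls top→bottom (larger, more shielded atoms).
Here both period and group differ, so the two effects have to be weighed against each other.
H > Si: period and group pull opposite ways; the down-group shift dominates (2.20 vs 1.90).
Br > H: the two effects oppose for this pair; the across-period effect wins (2.96 vs 2.20).
Cl > Br: they share group 17; the group trend gives Cl the larger value.
Tabulated electronegativity (Pauling): H 2.20, Si 1.90, Cl 3.16, Br 2.96.
So from lowest to highest: Si < H < Br < Cl.

Si < H < Br < Cl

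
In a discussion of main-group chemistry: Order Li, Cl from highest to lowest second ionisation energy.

Li > Cl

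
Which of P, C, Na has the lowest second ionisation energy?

After 1 electron has been removed, what remains? P⁺ still has 4 valence electrons; C⁺ still has 3 valence electrons; Na⁺ is the bare [Ne] core.
Pulling an electron out of a noble-gas core costs far more than removing a remaining valence electron, so Na sits at the high end of IE_2.
Valence configurations: P⁺ [Ne]3s²3p², C⁺ [He]2s²2p¹.
Tabulated IE_2 (kJ/mol): P 1907, C 2353, Na 4562.
Overall IE_2 order: P < C < Na.

P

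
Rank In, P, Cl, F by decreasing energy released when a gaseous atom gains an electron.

F is in period 2, group 17; P is in period 3, group 15; Cl is in period 3, group 17; In is in period 5, group 13.
Atoms with high Z_eff and room in the valence shell (especially the halogens) have the most exothermic electron affinities.
Here both period and group differ, so the two effects have to be weighed against each other.
P > In: both effects reinforce here, so P is clearly the higher of the two.
F > P: both effects reinforce here, so F is clearly the higher of the two.
Cl > F: this pair runs against the simple trend — see the exception note.
Note the exception: Cl has a higher electron affinity than F, contrary to the simple trend — F's small 2p subshell makes the incoming electron feel strong e⁻–e⁻ repulsion, so Cl actually releases more energy on gaining an electron.
For reference (kJ/mol): F 328, P 72, Cl 349, In 29.
So from highest to lowest: Cl > F > P > In.

Cl > F > P > In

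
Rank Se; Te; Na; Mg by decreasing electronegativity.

Na is in period 3, group 1; Mg is in period 3, group 2; Se is in period 4, group 16; Te is in period 5, group 16.
Smaller atoms with higher effective nuclear charge are more electronegative.
Here both period and group differ, so the two effects have to be weighed against each other.
Mg > Na: Mg lies to the right of Na in period 3, so the across-period effect alone puts Mg higher.
Te > Mg: the two effects oppose for this pair; the across-period effect wins (2.10 vs 1.31).
Se > Te: they share group 16; the group trend gives Se the larger value.
For reference (Pauling): Na 0.93, Mg 1.31, Se 2.55, Te 2.10.
So from highest to lowest: Se > Te > Mg > Na.

Se > Te > Mg > Na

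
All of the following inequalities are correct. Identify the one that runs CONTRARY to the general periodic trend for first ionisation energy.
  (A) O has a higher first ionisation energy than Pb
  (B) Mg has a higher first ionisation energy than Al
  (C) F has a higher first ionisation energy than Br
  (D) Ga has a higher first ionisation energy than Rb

(B)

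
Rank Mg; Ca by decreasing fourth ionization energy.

IE_4 is the cost of taking one more electron from the +3 cation: Mg³⁺ is already 1 electron into the core; Ca³⁺ is already 1 electron into the core.
All of these are removing an electron from a noble-gas core or deeper; the smaller core (lower principal quantum number) is held far more tightly, and within a period the higher nuclear charge binds the same core more tightly.
Tabulated IE_4 (kJ/mol): Mg 10543, Ca 6491.
Hence IE_4: Ca < Mg.

Mg, Ca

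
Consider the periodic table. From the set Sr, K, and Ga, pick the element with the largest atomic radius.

K

K is in period 4, group 1; Ga is in period 4, group 13; Sr is in period 5, group 2.
Moving right in a period, electrons are added to the same shell under a stronger nuclear pull, so atoms get smaller; moving down, a new shell is opened and atoms get larger.
Here both period and group differ, so the two effects have to be weighed against each other.
Sr > Ga: relative to Ga, both the across-period and down-group shifts push Sr's atomic radius up.
K > Sr: the two effects oppose for this pair; the across-period effect wins (196 vs 185 pm).
Approximate values (pm): K 196, Ga 124, Sr 185.
The largest atomic radius among these belongs to K.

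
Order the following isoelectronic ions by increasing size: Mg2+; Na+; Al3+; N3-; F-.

All of these have 10 electrons, so size is governed by nuclear charge alone: the more protons, the stronger the pull on the same electron cloud, and the smaller the ion.
Nuclear charges: Al3+ (Z=13), Mg2+ (Z=12), Na+ (Z=11), F- (Z=9), N3- (Z=7).
Smallest to largest: Al3+ < Mg2+ < Na+ < F- < N3-.

Al3+ < Mg2+ < Na+ < F- < N3-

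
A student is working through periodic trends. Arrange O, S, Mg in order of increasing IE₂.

The second ionization energy removes an electron from the +1 ion. For each element: O⁺ still has 5 valence electrons; S⁺ still has 5 valence electrons; Mg⁺ still has 1 valence electron.
All are still removing valence electrons, so compare the +1 ions as you would atoms: IE_2 generally rises across a period (higher Z_eff) and falls down a group (larger shell), subject to the usual subshell exceptions.
Valence configurations: O⁺ [He]2s²2p³, S⁺ [Ne]3s²3p³, Mg⁺ [Ne]3s¹.
The numbers (kJ/mol): O 3388, S 2252, Mg 1451.
So the second ionization energies run Mg < S < O.

Mg < S < O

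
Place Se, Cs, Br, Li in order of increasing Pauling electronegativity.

Cs, Li, Se, Br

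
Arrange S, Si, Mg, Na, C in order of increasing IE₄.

The fourth ionization energy removes an electron from the +3 ion. For each element: S³⁺ still has 3 valence electrons; Si³⁺ still has 1 valence electron; Mg³⁺ is already 1 electron into the core; Na³⁺ is already 2 electrons into the core; C³⁺ still has 1 valence electron.
Breaking into a closed-shell core is much more expensive than removing a leftover valence electron — Na and Mg have the largest IE_4 here.
Valence configurations: S³⁺ [Ne]3s²3p¹, Si³⁺ [Ne]3s¹, C³⁺ [He]2s¹.
The numbers (kJ/mol): S 4556, Si 4356, Mg 10543, Na 9543, C 6223.
So the fourth ionization energies run Si < S < C < Na < Mg.

Si < S < C < Na < Mg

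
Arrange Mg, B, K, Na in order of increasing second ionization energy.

Mg, B, K, Na

IE_2 is the cost of taking one more electron from the +1 cation: Mg⁺ still has 1 valence electron; B⁺ still has 2 valence electrons; K⁺ is the bare [Ar] core; Na⁺ is the bare [Ne] core.
Core electrons are held far more tightly than valence electrons, so K and Na top the IE_2 order.
Valence configurations: Mg⁺ [Ne]3s¹, B⁺ [He]2s².
Tabulated IE_2 (kJ/mol): Mg 1451, B 2427, K 3052, Na 4562.
So the second ionization energies run Mg < B < K < Na.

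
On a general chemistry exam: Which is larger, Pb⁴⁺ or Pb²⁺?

Pb²⁺

Both ions have Z = 82 protons, but Pb⁴⁺ has lost more electrons, so its remaining electrons feel a larger effective nuclear charge per electron and are pulled in more tightly.
Higher positive charge → smaller ion, so Pb²⁺ > Pb⁴⁺.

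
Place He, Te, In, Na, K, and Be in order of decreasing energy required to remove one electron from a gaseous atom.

He > Be > Te > In > Na > K

He is in period 1, group 18; Be is in period 2, group 2; Na is in period 3, group 1; K is in period 4, group 1; In is in period 5, group 13; Te is in period 5, group 16.
First ionization energy rises across a period (greater Z_eff holds electrons more tightly) and falls down a group (valence electrons are farther from the nucleus).
These span different periods and groups, so the two trends combine.
Na > K: Na sits above K in group 1, so the down-group effect alone puts Na higher.
In > Na: period and group pull opposite ways; the across-period shift dominates (558 vs 496 kJ/mol).
Te > In: both are in period 5; the period trend gives Te the larger value.
Be > Te: the two effects oppose for this pair; the down-group effect wins (900 vs 869 kJ/mol).
He > Be: both effects reinforce here, so He is clearly the higher of the two.
Approximate values (kJ/mol): He 2372, Be 900, Na 496, K 419, In 558, Te 869.
So from highest to lowest: He > Be > Te > In > Na > K.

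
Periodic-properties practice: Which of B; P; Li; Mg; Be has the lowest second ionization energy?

IE_2 is the cost of taking one more electron from the +1 cation: B⁺ still has 2 valence electrons; P⁺ still has 4 valence electrons; Li⁺ is the bare [He] core; Mg⁺ still has 1 valence electron; Be⁺ still has 1 valence electron.
Pulling an electron out of a noble-gas core costs far more than removing a remaining valence electron, so Li sits at the high end of IE_2.
Valence configurations: B⁺ [He]2s², P⁺ [Ne]3s²3p², Mg⁺ [Ne]3s¹, Be⁺ [He]2s¹.
The numbers (kJ/mol): B 2427, P 1907, Li 7298, Mg 1451, Be 1757.
Overall IE_2 order: Mg < Be < P < B < Li.

Mg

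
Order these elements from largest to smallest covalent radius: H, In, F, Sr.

Sr > In > F > H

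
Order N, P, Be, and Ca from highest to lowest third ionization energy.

The third ionization energy removes an electron from the +2 ion. For each element: N²⁺ still has 3 valence electrons; P²⁺ still has 3 valence electrons; Be²⁺ is the bare [He] core; Ca²⁺ is the bare [Ar] core.
Core electrons are held far more tightly than valence electrons, so Ca and Be top the IE_3 order.
Valence configurations: N²⁺ [He]2s²2p¹, P²⁺ [Ne]3s²3p¹.
Tabulated IE_3 (kJ/mol): N 4578, P 2914, Be 14849, Ca 4912.
Putting it together, IE_3: P < N < Ca < Be.

Be, Ca, N, P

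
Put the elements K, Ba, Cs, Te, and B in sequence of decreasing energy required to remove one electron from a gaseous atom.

Te > B > Ba > K > Cs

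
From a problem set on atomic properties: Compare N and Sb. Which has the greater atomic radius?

Sb

N is in period 2, group 15; Sb is in period 5, group 15.
Radius decreases left→right (rising Z_eff, same n) and increases top→bottom (higher n).
All are in group 15, so atomic radius increases down the group.
So Sb has the greater atomic radius (Sb > N).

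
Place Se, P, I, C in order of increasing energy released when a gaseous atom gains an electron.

C is in period 2, group 14; P is in period 3, group 15; Se is in period 4, group 16; I is in period 5, group 17.
Adding an electron releases more energy for atoms nearer the top right (short of the noble gases).
These sit on a diagonal, where the across-period and down-group effects partly cancel.
C > P: the two effects oppose for this pair; the down-group effect wins (122 vs 72 kJ/mol).
Se > C: the two effects oppose for this pair; the across-period effect wins (195 vs 122 kJ/mol).
I > Se: period and group pull opposite ways; the across-period shift dominates (295 vs 195 kJ/mol).
For reference (kJ/mol): C 122, P 72, Se 195, I 295.
So from lowest to highest: P < C < Se < I.

P, C, Se, I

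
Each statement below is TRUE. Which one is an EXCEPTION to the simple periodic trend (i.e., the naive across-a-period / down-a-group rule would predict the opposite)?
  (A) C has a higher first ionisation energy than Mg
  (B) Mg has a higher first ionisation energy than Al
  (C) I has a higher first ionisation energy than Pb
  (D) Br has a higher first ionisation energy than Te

The general trend: first ionisation energy increases across a period and decreases down a group.
(A) C (period 2, group 14) vs Mg (period 3, group 2): the stated order agrees with the simple trend.
(B) Mg (period 3, group 2) vs Al (period 3, group 13): the stated order contradicts the simple trend.
(C) I (period 5, group 17) vs Pb (period 6, group 14): the stated order agrees with the simple trend.
(D) Br (period 4, group 17) vs Te (period 5, group 16): the stated order agrees with the simple trend.
The exception is (B): Al's single 3p electron is easier to remove than one from Mg's filled 3s².

(B)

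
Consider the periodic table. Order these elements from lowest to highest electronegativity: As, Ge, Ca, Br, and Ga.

Ca < Ga < Ge < As < Br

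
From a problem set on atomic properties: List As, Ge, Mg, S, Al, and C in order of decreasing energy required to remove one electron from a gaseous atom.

C > S > As > Ge > Mg > Al

C is in period 2, group 14; Mg is in period 3, group 2; Al is in period 3, group 13; S is in period 3, group 16; Ge is in period 4, group 14; As is in period 4, group 15.
Across a period the outer electron is held more tightly (higher IE₁); down a group it sits in a higher shell, more shielded, and comes off more easily.
Here both period and group differ, so the two effects have to be weighed against each other.
Mg > Al: this pair runs against the simple trend — see the exception note.
Ge > Mg: period and group pull opposite ways; the across-period shift dominates (762 vs 738 kJ/mol).
As > Ge: both are in period 4; the period trend gives As the larger value.
S > As: relative to As, both the across-period and down-group shifts push S's first ionization energy up.
C > S: period and group pull opposite ways; the down-group shift dominates (1086 vs 1000 kJ/mol).
Note the exception: Mg has a higher first ionization energy than Al, contrary to the simple trend — Al's single 3p electron is easier to remove than one from Mg's filled 3s².
Tabulated first ionization energy (kJ/mol): C 1086, Mg 738, Al 578, S 1000, Ge 762, As 947.
So from highest to lowest: C > S > As > Ge > Mg > Al.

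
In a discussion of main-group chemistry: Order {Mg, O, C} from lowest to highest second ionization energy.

Mg, C, O

IE_2 is the cost of taking one more electron from the +1 cation: Mg⁺ still has 1 valence electron; O⁺ still has 5 valence electrons; C⁺ still has 3 valence electrons.
All are still removing valence electrons, so compare the +1 ions as you would atoms: IE_2 generally rises across a period (higher Z_eff) and falls down a group (larger shell), subject to the usual subshell exceptions.
Valence configurations: Mg⁺ [Ne]3s¹, O⁺ [He]2s²2p³, C⁺ [He]2s²2p¹.
The numbers (kJ/mol): Mg 1451, O 3388, C 2353.
Putting it together, IE_2: Mg < C < O.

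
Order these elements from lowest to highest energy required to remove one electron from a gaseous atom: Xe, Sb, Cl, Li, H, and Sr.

First ionization energy rises across a period (greater Z_eff holds electrons more tightly) and falls down a group (valence electrons are farther from the nucleus).
Neither a single period nor a single group — weigh both effects.
Sr > Li: the two effects oppose for this pair; the across-period effect wins (550 vs 520 kJ/mol).
Sb > Sr: Sb lies to the right of Sr in period 5, so the across-period effect alone puts Sb higher.
Xe > Sb: both are in period 5; the period trend gives Xe the larger value.
Cl > Xe: period and group pull opposite ways; the down-group shift dominates (1251 vs 1170 kJ/mol).
H > Cl: the two effects oppose for this pair; the down-group effect wins (1312 vs 1251 kJ/mol).
Approximate values (kJ/mol): H 1312, Li 520, Cl 1251, Sr 550, Sb 831, Xe 1170.
So from lowest to highest: Li < Sr < Sb < Xe < Cl < H.

Li < Sr < Sb < Xe < Cl < H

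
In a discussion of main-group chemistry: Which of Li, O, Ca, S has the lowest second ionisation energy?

Ca

After 1 electron has been removed, what remains? Li⁺ is the bare [He] core; O⁺ still has 5 valence electrons; Ca⁺ still has 1 valence electron; S⁺ still has 5 valence electrons.
Breaking into a closed-shell core is much more expensive than removing a leftover valence electron — Li has the largest IE_2 here.
Valence configurations: O⁺ [He]2s²2p³, Ca⁺ [Ar]4s¹, S⁺ [Ne]3s²3p³.
Tabulated IE_2 (kJ/mol): Li 7298, O 3388, Ca 1145, S 2252.
So the second ionization energies run Ca < S < O < Li.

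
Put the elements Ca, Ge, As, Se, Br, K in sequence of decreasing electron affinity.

Br > Se > Ge > As > K > Ca

K is in period 4, group 1; Ca is in period 4, group 2; Ge is in period 4, group 14; As is in period 4, group 15; Se is in period 4, group 16; Br is in period 4, group 17.
Electron affinity generally becomes more exothermic across a period toward the halogens and less exothermic down a group.
All lie in period 4; the across-period trend (electron affinity increases left to right) applies, with the exception below.
Note the exception: K has a higher electron affinity than Ca, contrary to the simple trend — adding an electron to Ca (ns²) has to open a new, higher-energy np subshell, which is unfavourable.
Note the exception: Ge has a higher electron affinity than As, contrary to the simple trend — adding an electron to As's half-filled 4p³ is unfavourable, so Ge (4p²) has the more exothermic EA.
For reference (kJ/mol): K 48, Ca 2, Ge 119, As 78, Se 195, Br 325.
So from highest to lowest: Br > Se > Ge > As > K > Ca.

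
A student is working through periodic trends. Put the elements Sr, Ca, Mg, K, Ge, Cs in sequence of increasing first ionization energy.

Cs < K < Sr < Ca < Mg < Ge

Mg is in period 3, group 2; K is in period 4, group 1; Ca is in period 4, group 2; Ge is in period 4, group 14; Sr is in period 5, group 2; Cs is in period 6, group 1.
IE₁ increases left→right with effective nuclear charge and decreases top→bottom as the valence shell moves farther out.
Neither a single period nor a single group — weigh both effects.
K > Cs: they share group 1; the group trend gives K the larger value.
Sr > K: the two effects oppose for this pair; the across-period effect wins (550 vs 419 kJ/mol).
Ca > Sr: they share group 2; the group trend gives Ca the larger value.
Mg > Ca: they share group 2; the group trend gives Mg the larger value.
Ge > Mg: the two effects oppose for this pair; the across-period effect wins (762 vs 738 kJ/mol).
Tabulated first ionization energy (kJ/mol): Mg 738, K 419, Ca 590, Ge 762, Sr 550, Cs 376.
So from lowest to highest: Cs < K < Sr < Ca < Mg < Ge.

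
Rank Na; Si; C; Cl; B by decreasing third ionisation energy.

Na > C > Cl > B > Si

After 2 electrons have been removed, what remains? Na²⁺ is already 1 electron into the core; Si²⁺ still has 2 valence electrons; C²⁺ still has 2 valence electrons; Cl²⁺ still has 5 valence electrons; B²⁺ still has 1 valence electron.
Pulling an electron out of a noble-gas core costs far more than removing a remaining valence electron, so Na sits at the high end of IE_3.
Valence configurations: Si²⁺ [Ne]3s², C²⁺ [He]2s², Cl²⁺ [Ne]3s²3p³, B²⁺ [He]2s¹.
Tabulated IE_3 (kJ/mol): Na 6910, Si 3232, C 4620, Cl 3822, B 3660.
Putting it together, IE_3: Si < B < Cl < C < Na.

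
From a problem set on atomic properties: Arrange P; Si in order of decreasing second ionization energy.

After 1 electron has been removed, what remains? P⁺ still has 4 valence electrons; Si⁺ still has 3 valence electrons.
All are still removing valence electrons, so compare the +1 ions as you would atoms: IE_2 generally rises across a period (higher Z_eff) and falls down a group (larger shell), subject to the usual subshell exceptions.
Valence configurations: P⁺ [Ne]3s²3p², Si⁺ [Ne]3s²3p¹.
The numbers (kJ/mol): P 1907, Si 1577.
So the second ionization energies run Si < P.

P, Si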